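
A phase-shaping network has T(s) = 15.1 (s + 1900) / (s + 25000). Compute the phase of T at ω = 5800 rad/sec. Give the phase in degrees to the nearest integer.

59°

∠(j5800 + 1900) = arctan(5800/1900) = 71.86°
∠(j5800 + 25000) = arctan(5800/25000) = 13.06°
∠T(j5800) = 71.86° − 13.06° = 58.80°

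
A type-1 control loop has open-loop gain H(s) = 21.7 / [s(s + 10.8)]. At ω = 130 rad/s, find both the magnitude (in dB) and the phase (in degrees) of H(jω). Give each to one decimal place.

|H| = -57.9 dB, ∠H = -175.3°

|j130 + 10.8| = √(130² + 10.8²) = 130.4
|j130| = 130
|H(j130)| = 21.7 / (130.4 × 130) = 0.0012796
20 log₁₀(0.0012796) = -57.86 dB
∠(j130 + 10.8) = arctan(130/10.8) = 85.25°
∠(j130) = 90.00°
∠H(j130) = − (85.25° + 90.00°) = -175.25°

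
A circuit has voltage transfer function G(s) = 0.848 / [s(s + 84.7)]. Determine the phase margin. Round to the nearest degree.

90°

Gain crossover: |G(jω)| = 1 at ω ≈ 0.01 rad s⁻¹.
∠G(j0.01) = −90° − arctan(0.01/84.7) ≈ -90.01°
PM = 180° + (-90.01°) = 89.99°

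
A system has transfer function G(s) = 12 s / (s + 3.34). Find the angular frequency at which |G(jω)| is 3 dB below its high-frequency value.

For a single-pole high-pass, the −3 dB point is at the pole: ω = 3.34 rad s⁻¹.

3.34 rad s⁻¹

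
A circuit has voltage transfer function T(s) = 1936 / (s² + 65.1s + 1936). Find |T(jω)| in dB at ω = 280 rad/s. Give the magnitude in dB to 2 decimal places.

|(j280)² + 65.1(j280) + 1936| = |-76464 + j18228| = 7.861e+04
|T(j280)| = 1936 / 7.861e+04 = 0.024629
20 log₁₀(0.024629) = -32.171 dB

-32.17 dB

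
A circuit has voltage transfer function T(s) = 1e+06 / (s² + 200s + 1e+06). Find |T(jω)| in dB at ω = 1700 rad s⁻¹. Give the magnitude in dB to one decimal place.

|(j1700)² + 200(j1700) + 1e+06| = |-1.89e+06 + j3.4e+05| = 1.92e+06
|T(j1700)| = 1e+06 / 1.92e+06 = 0.52074
20 log₁₀(0.52074) = -5.67 dB

-5.7 dB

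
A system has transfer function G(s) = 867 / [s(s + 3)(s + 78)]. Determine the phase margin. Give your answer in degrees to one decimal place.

Gain crossover: |G(jω)| = 1 at ω ≈ 2.74 rad s⁻¹.
∠G(j2.74) = −90° − arctan(2.74/3) − arctan(2.74/78) ≈ -134.37°
PM = 180° + (-134.37°) = 45.63°

45.6 deg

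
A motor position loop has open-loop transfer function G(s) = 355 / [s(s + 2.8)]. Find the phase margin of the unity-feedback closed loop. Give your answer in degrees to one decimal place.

8.5 deg

Gain crossover: |G(jω)| = 1 at ω ≈ 18.7 rad s⁻¹.
∠G(j18.7) = −90° − arctan(18.7/2.8) ≈ -171.50°
PM = 180° + (-171.50°) = 8.50°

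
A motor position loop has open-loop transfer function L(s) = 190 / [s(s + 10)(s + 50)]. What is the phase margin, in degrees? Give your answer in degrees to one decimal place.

Gain crossover: |L(jω)| = 1 at ω ≈ 0.38 rad/s.
∠L(j0.38) = −90° − arctan(0.38/10) − arctan(0.38/50) ≈ -92.61°
PM = 180° + (-92.61°) = 87.39°

87.4°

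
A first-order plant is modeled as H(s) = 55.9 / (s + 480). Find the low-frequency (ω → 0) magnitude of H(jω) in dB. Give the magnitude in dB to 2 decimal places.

H(0) = 55.9 / 480 = 0.11646
20 log₁₀(0.11646) = -18.677 dB

-18.68 dB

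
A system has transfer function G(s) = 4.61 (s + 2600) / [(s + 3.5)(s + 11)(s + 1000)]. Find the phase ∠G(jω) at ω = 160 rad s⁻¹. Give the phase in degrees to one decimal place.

∠(j160 + 2600) = arctan(160/2600) = 3.52°
∠(j160 + 3.5) = arctan(160/3.5) = 88.75°
∠(j160 + 11) = arctan(160/11) = 86.07°
∠(j160 + 1000) = arctan(160/1000) = 9.09°
∠G(j160) = 3.52° − (88.75° + 86.07° + 9.09°) = -180.38°

-180.4°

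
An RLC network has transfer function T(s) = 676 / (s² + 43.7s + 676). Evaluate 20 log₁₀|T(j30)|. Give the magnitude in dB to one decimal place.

-5.9 dB

|(j30)² + 43.7(j30) + 676| = |-224 + j1311| = 1330
|T(j30)| = 676 / 1330 = 0.50827
20 log₁₀(0.50827) = -5.88 dB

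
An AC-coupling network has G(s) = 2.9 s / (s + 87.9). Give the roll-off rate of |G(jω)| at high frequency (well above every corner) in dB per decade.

With 1 zero and 1 pole, the high-frequency asymptotic slope is 20 × (1 − 1) = 0 dB/decade.

0 dB/decade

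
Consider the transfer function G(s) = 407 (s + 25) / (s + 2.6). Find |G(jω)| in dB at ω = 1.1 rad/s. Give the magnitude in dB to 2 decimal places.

|j1.1 + 25| = √(1.1² + 25²) = 25.02
|j1.1 + 2.6| = √(1.1² + 2.6²) = 2.823
|G(j1.1)| = 407 × 25.02 / 2.823 = 3607.7
20 log₁₀(3607.7) = 71.145 dB

71.14 dB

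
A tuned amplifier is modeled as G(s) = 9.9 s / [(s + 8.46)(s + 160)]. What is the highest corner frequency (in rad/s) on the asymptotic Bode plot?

160 rad/s

Break frequencies occur at each pole and zero magnitude: 8.46 rad/s, 160 rad/s.
The highest is 160 rad/s.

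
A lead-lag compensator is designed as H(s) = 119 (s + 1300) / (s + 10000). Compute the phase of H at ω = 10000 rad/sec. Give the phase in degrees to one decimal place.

37.6 deg

∠(j10000 + 1300) = arctan(10000/1300) = 82.59°
∠(j10000 + 10000) = arctan(10000/10000) = 45.00°
∠H(j10000) = 82.59° − 45.00° = 37.59°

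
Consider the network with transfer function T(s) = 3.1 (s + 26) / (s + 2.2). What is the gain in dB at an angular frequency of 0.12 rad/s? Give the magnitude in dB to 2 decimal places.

|j0.12 + 26| = √(0.12² + 26²) = 26
|j0.12 + 2.2| = √(0.12² + 2.2²) = 2.203
|T(j0.12)| = 3.1 × 26 / 2.203 = 36.582
20 log₁₀(36.582) = 31.265 dB

31.27 dB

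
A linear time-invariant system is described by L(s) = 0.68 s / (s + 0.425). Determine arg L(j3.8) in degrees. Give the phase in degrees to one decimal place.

∠(j3.8) = 90.00°
∠(j3.8 + 0.425) = arctan(3.8/0.425) = 83.62°
∠L(j3.8) = 90.00° − 83.62° = 6.38°

6.4°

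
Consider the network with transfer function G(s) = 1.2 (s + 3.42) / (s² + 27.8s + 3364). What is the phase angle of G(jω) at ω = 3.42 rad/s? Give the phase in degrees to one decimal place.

43.4 deg

∠(j3.42 + 3.42) = arctan(3.42/3.42) = 45.00°
∠[(j3.42)² + 27.8(j3.42) + 3364] = ∠[3352.3 + j95.076] = 1.62°
∠G(j3.42) = 45.00° − 1.62° = 43.38°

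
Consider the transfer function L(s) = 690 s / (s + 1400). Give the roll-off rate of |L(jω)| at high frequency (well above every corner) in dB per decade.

With 1 zero and 1 pole, the high-frequency asymptotic slope is 20 × (1 − 1) = 0 dB/decade.

0 dB/decade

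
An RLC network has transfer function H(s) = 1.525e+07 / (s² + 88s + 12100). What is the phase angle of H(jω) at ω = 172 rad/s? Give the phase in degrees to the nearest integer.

-139 deg

∠[(j172)² + 88(j172) + 12100] = ∠[-17484 + j15136] = 139.12°
∠H(j172) = −139.12° = -139.12°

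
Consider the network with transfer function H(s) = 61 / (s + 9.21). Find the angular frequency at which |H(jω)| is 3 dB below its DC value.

9.21 rad/sec

For a single-pole low-pass, the −3 dB point is at the pole: ω = 9.21 rad/sec.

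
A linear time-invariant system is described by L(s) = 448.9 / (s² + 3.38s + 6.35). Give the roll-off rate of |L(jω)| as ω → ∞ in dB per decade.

-40 dB/decade

With 0 zeros and 2 poles, the high-frequency asymptotic slope is 20 × (0 − 2) = -40 dB/decade.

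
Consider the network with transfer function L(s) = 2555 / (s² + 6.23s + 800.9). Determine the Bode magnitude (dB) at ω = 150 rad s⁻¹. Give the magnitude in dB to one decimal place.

|(j150)² + 6.23(j150) + 800.9| = |-21699 + j934.5| = 2.172e+04
|L(j150)| = 2555 / 2.172e+04 = 0.11764
20 log₁₀(0.11764) = -18.59 dB

-18.6 dB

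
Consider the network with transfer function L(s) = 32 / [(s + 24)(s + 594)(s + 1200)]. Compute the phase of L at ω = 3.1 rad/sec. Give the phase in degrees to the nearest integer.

∠(j3.1 + 24) = arctan(3.1/24) = 7.36°
∠(j3.1 + 594) = arctan(3.1/594) = 0.30°
∠(j3.1 + 1200) = arctan(3.1/1200) = 0.15°
∠L(j3.1) = − (7.36° + 0.30° + 0.15°) = -7.81°

-8 deg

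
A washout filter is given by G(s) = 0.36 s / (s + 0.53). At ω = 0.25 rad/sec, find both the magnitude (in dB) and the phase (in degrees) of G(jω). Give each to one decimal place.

|G| = -16.3 dB, ∠G = 64.7 deg

|j0.25| = 0.25
|j0.25 + 0.53| = √(0.25² + 0.53²) = 0.586
|G(j0.25)| = 0.36 × 0.25 / 0.586 = 0.15358
20 log₁₀(0.15358) = -16.27 dB
∠(j0.25) = 90.00°
∠(j0.25 + 0.53) = arctan(0.25/0.53) = 25.25°
∠G(j0.25) = 90.00° − 25.25° = 64.75°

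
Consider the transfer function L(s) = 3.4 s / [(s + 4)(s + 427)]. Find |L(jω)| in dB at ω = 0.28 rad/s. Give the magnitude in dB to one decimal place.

-65.1 dB

|j0.28| = 0.28
|j0.28 + 4| = √(0.28² + 4²) = 4.01
|j0.28 + 427| = √(0.28² + 427²) = 427
|L(j0.28)| = 3.4 × 0.28 / (4.01 × 427) = 0.00055602
20 log₁₀(0.00055602) = -65.10 dB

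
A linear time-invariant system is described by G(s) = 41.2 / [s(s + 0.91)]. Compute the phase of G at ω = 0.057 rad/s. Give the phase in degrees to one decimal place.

-93.6 deg

∠(j0.057 + 0.91) = arctan(0.057/0.91) = 3.58°
∠(j0.057) = 90.00°
∠G(j0.057) = − (3.58° + 90.00°) = -93.58°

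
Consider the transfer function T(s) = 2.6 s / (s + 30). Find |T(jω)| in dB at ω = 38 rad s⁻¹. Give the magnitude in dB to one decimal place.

|j38| = 38
|j38 + 30| = √(38² + 30²) = 48.41
|T(j38)| = 2.6 × 38 / 48.41 = 2.0407
20 log₁₀(2.0407) = 6.20 dB

6.2 dB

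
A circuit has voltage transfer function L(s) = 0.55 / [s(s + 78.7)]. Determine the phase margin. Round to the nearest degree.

Gain crossover: |L(jω)| = 1 at ω ≈ 0.00699 rad/sec.
∠L(j0.00699) = −90° − arctan(0.00699/78.7) ≈ -90.01°
PM = 180° + (-90.01°) = 89.99°

90°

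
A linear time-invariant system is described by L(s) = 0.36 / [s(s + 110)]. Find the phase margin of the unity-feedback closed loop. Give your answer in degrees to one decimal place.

Gain crossover: |L(jω)| = 1 at ω ≈ 0.00327 rad/s.
∠L(j0.00327) = −90° − arctan(0.00327/110) ≈ -90.00°
PM = 180° + (-90.00°) = 90.00°

90.0 deg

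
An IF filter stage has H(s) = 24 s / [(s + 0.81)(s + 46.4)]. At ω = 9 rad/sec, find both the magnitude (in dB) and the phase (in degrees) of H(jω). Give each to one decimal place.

|j9| = 9
|j9 + 0.81| = √(9² + 0.81²) = 9.036
|j9 + 46.4| = √(9² + 46.4²) = 47.26
|H(j9)| = 24 × 9 / (9.036 × 47.26) = 0.50573
20 log₁₀(0.50573) = -5.92 dB
∠(j9) = 90.00°
∠(j9 + 0.81) = arctan(9/0.81) = 84.86°
∠(j9 + 46.4) = arctan(9/46.4) = 10.98°
∠H(j9) = 90.00° − (84.86° + 10.98°) = -5.83°

|H| = -5.9 dB, ∠H = -5.8°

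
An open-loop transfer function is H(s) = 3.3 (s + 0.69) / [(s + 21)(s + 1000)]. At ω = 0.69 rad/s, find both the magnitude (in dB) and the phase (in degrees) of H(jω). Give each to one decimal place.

|j0.69 + 0.69| = √(0.69² + 0.69²) = 0.9758
|j0.69 + 21| = √(0.69² + 21²) = 21.01
|j0.69 + 1000| = √(0.69² + 1000²) = 1000
|H(j0.69)| = 3.3 × 0.9758 / (21.01 × 1000) = 0.00015326
20 log₁₀(0.00015326) = -76.29 dB
∠(j0.69 + 0.69) = arctan(0.69/0.69) = 45.00°
∠(j0.69 + 21) = arctan(0.69/21) = 1.88°
∠(j0.69 + 1000) = arctan(0.69/1000) = 0.04°
∠H(j0.69) = 45.00° − (1.88° + 0.04°) = 43.08°

|H| = -76.3 dB, ∠H = 43.1°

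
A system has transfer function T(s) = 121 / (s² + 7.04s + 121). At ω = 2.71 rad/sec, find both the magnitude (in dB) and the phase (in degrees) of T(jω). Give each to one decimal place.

|T| = 0.4 dB, ∠T = -9.5°

|(j2.71)² + 7.04(j2.71) + 121| = |113.66 + j19.078| = 115.2
|T(j2.71)| = 121 / 115.2 = 1.0499
20 log₁₀(1.0499) = 0.42 dB
∠[(j2.71)² + 7.04(j2.71) + 121] = ∠[113.66 + j19.078] = 9.53°
∠T(j2.71) = −9.53° = -9.53°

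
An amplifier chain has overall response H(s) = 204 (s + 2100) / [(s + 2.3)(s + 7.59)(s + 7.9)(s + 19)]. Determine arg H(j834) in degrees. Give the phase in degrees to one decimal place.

-335.8 deg

∠(j834 + 2100) = arctan(834/2100) = 21.66°
∠(j834 + 2.3) = arctan(834/2.3) = 89.84°
∠(j834 + 7.59) = arctan(834/7.59) = 89.48°
∠(j834 + 7.9) = arctan(834/7.9) = 89.46°
∠(j834 + 19) = arctan(834/19) = 88.69°
∠H(j834) = 21.66° − (89.84° + 89.48° + 89.46° + 88.69°) = -335.81°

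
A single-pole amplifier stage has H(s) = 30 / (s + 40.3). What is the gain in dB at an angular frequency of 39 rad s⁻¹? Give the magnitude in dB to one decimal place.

-5.4 dB

|j39 + 40.3| = √(39² + 40.3²) = 56.08
|H(j39)| = 30 / 56.08 = 0.53494
20 log₁₀(0.53494) = -5.43 dB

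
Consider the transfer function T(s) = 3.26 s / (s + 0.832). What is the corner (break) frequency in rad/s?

0.832 rad/s

The single real pole at s = −0.832 gives a corner at ω = 0.832 rad/s.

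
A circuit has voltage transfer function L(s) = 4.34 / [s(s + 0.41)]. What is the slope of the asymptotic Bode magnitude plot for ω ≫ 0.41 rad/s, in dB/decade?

With 0 zeros and 2 poles, the high-frequency asymptotic slope is 20 × (0 − 2) = -40 dB/decade.

-40 dB/decade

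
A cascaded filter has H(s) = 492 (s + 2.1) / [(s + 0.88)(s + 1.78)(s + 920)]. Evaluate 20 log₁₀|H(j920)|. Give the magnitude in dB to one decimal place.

-67.7 dB

|j920 + 2.1| = √(920² + 2.1²) = 920
|j920 + 0.88| = √(920² + 0.88²) = 920
|j920 + 1.78| = √(920² + 1.78²) = 920
|j920 + 920| = √(920² + 920²) = 1301
|H(j920)| = 492 × 920 / (920 × 920 × 1301) = 0.00041103
20 log₁₀(0.00041103) = -67.72 dB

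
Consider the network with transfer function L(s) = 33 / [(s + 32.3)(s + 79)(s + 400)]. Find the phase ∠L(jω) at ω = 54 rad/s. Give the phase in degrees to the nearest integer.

∠(j54 + 32.3) = arctan(54/32.3) = 59.11°
∠(j54 + 79) = arctan(54/79) = 34.35°
∠(j54 + 400) = arctan(54/400) = 7.69°
∠L(j54) = − (59.11° + 34.35° + 7.69°) = -101.16°

-101°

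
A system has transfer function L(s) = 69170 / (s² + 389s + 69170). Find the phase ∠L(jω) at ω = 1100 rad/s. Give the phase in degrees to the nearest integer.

-159°

∠[(j1100)² + 389(j1100) + 69170] = ∠[-1.1408e+06 + j4.279e+05] = 159.44°
∠L(j1100) = −159.44° = -159.44°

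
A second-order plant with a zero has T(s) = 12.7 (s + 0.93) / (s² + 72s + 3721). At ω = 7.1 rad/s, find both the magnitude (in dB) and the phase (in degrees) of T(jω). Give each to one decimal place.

|j7.1 + 0.93| = √(7.1² + 0.93²) = 7.161
|(j7.1)² + 72(j7.1) + 3721| = |3670.6 + j511.2| = 3706
|T(j7.1)| = 12.7 × 7.161 / 3706 = 0.024539
20 log₁₀(0.024539) = -32.20 dB
∠(j7.1 + 0.93) = arctan(7.1/0.93) = 82.54°
∠[(j7.1)² + 72(j7.1) + 3721] = ∠[3670.6 + j511.2] = 7.93°
∠T(j7.1) = 82.54° − 7.93° = 74.61°

|T| = -32.2 dB, ∠T = 74.6 deg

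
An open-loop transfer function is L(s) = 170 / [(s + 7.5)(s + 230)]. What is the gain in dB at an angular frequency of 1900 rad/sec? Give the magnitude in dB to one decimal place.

-86.6 dB

|j1900 + 7.5| = √(1900² + 7.5²) = 1900
|j1900 + 230| = √(1900² + 230²) = 1914
|L(j1900)| = 170 / (1900 × 1914) = 4.675e-05
20 log₁₀(4.675e-05) = -86.60 dB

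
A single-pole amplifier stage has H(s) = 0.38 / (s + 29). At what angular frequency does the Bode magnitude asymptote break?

The single real pole at s = −29 gives a corner at ω = 29 rad s⁻¹.

29 rad s⁻¹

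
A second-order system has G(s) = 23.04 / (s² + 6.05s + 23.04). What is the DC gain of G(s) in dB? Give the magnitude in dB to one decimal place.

0.0 dB

G(0) = 23.04 / 23.04 = 1
20 log₁₀(1) = 0.00 dB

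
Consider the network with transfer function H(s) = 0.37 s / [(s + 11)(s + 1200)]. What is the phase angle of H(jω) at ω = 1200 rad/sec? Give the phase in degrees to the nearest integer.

-44°

∠(j1200) = 90.00°
∠(j1200 + 11) = arctan(1200/11) = 89.47°
∠(j1200 + 1200) = arctan(1200/1200) = 45.00°
∠H(j1200) = 90.00° − (89.47° + 45.00°) = -44.47°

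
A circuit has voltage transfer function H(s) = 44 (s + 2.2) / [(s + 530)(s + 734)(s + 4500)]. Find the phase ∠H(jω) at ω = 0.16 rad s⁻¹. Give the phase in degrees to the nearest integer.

4°

∠(j0.16 + 2.2) = arctan(0.16/2.2) = 4.16°
∠(j0.16 + 530) = arctan(0.16/530) = 0.02°
∠(j0.16 + 734) = arctan(0.16/734) = 0.01°
∠(j0.16 + 4500) = arctan(0.16/4500) = 0.00°
∠H(j0.16) = 4.16° − (0.02° + 0.01° + 0.00°) = 4.13°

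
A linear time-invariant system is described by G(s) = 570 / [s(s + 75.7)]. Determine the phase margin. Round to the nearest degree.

Gain crossover: |G(jω)| = 1 at ω ≈ 7.49 rad/sec.
∠G(j7.49) = −90° − arctan(7.49/75.7) ≈ -95.65°
PM = 180° + (-95.65°) = 84.35°

84°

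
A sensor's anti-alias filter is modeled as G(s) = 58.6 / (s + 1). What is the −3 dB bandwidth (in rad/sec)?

1 rad/sec

For a single-pole low-pass, the −3 dB point is at the pole: ω = 1 rad/sec.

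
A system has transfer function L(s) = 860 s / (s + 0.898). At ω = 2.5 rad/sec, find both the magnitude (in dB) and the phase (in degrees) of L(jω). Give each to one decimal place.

|L| = 58.2 dB, ∠L = 19.8°

|j2.5| = 2.5
|j2.5 + 0.898| = √(2.5² + 0.898²) = 2.656
|L(j2.5)| = 860 × 2.5 / 2.656 = 809.37
20 log₁₀(809.37) = 58.16 dB
∠(j2.5) = 90.00°
∠(j2.5 + 0.898) = arctan(2.5/0.898) = 70.24°
∠L(j2.5) = 90.00° − 70.24° = 19.76°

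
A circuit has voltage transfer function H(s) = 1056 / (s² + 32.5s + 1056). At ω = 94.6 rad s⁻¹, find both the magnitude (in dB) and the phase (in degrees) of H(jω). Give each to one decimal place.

|H| = -18.1 dB, ∠H = -158.7°

|(j94.6)² + 32.5(j94.6) + 1056| = |-7893.2 + j3074.5| = 8471
|H(j94.6)| = 1056 / 8471 = 0.12466
20 log₁₀(0.12466) = -18.09 dB
∠[(j94.6)² + 32.5(j94.6) + 1056] = ∠[-7893.2 + j3074.5] = 158.72°
∠H(j94.6) = −158.72° = -158.72°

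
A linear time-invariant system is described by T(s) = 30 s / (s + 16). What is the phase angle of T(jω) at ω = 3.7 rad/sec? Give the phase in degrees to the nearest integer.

77°

∠(j3.7) = 90.00°
∠(j3.7 + 16) = arctan(3.7/16) = 13.02°
∠T(j3.7) = 90.00° − 13.02° = 76.98°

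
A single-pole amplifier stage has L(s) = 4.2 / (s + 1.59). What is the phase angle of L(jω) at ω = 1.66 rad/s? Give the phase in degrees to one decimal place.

-46.2°

∠(j1.66 + 1.59) = arctan(1.66/1.59) = 46.23°
∠L(j1.66) = −46.23° = -46.23°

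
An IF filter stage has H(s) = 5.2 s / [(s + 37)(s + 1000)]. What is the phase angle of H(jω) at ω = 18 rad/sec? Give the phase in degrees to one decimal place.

63.0 deg

∠(j18) = 90.00°
∠(j18 + 37) = arctan(18/37) = 25.94°
∠(j18 + 1000) = arctan(18/1000) = 1.03°
∠H(j18) = 90.00° − (25.94° + 1.03°) = 63.03°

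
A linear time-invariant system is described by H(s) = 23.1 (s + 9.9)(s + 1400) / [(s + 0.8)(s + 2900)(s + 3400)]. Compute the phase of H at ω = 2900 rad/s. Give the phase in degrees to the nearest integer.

∠(j2900 + 9.9) = arctan(2900/9.9) = 89.80°
∠(j2900 + 1400) = arctan(2900/1400) = 64.23°
∠(j2900 + 0.8) = arctan(2900/0.8) = 89.98°
∠(j2900 + 2900) = arctan(2900/2900) = 45.00°
∠(j2900 + 3400) = arctan(2900/3400) = 40.46°
∠H(j2900) = 89.80° + 64.23° − (89.98° + 45.00° + 40.46°) = -21.41°

-21°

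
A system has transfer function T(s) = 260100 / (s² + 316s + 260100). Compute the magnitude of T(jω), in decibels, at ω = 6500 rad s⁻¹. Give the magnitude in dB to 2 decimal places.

-44.17 dB

|(j6500)² + 316(j6500) + 260100| = |-4.199e+07 + j2.054e+06| = 4.204e+07
|T(j6500)| = 260100 / 4.204e+07 = 0.0061869
20 log₁₀(0.0061869) = -44.170 dB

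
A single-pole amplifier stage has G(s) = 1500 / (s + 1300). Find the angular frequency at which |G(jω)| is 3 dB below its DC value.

For a single-pole low-pass, the −3 dB point is at the pole: ω = 1300 rad s⁻¹.

1300 rad s⁻¹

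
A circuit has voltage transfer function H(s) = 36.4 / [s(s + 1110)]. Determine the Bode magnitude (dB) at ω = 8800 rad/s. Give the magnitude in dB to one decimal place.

-126.6 dB

|j8800 + 1110| = √(8800² + 1110²) = 8870
|j8800| = 8800
|H(j8800)| = 36.4 / (8870 × 8800) = 4.6635e-07
20 log₁₀(4.6635e-07) = -126.63 dB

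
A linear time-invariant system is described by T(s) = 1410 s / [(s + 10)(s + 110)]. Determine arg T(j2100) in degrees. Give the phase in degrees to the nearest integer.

∠(j2100) = 90.00°
∠(j2100 + 10) = arctan(2100/10) = 89.73°
∠(j2100 + 110) = arctan(2100/110) = 87.00°
∠T(j2100) = 90.00° − (89.73° + 87.00°) = -86.73°

-87°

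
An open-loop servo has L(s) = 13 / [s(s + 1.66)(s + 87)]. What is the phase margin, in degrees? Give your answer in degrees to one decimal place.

86.8°

Gain crossover: |L(jω)| = 1 at ω ≈ 0.0899 rad/sec.
∠L(j0.0899) = −90° − arctan(0.0899/1.66) − arctan(0.0899/87) ≈ -93.16°
PM = 180° + (-93.16°) = 86.84°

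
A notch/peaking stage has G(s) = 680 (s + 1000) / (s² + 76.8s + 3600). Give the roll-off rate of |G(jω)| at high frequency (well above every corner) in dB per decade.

With 1 zero and 2 poles, the high-frequency asymptotic slope is 20 × (1 − 2) = -20 dB/decade.

-20 dB/decade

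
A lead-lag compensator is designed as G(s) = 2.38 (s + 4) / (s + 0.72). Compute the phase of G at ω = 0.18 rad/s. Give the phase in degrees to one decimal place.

-11.5 deg

∠(j0.18 + 4) = arctan(0.18/4) = 2.58°
∠(j0.18 + 0.72) = arctan(0.18/0.72) = 14.04°
∠G(j0.18) = 2.58° − 14.04° = -11.46°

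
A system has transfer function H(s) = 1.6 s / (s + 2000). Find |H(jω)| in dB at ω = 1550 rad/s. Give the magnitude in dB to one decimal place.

|j1550| = 1550
|j1550 + 2000| = √(1550² + 2000²) = 2530
|H(j1550)| = 1.6 × 1550 / 2530 = 0.98011
20 log₁₀(0.98011) = -0.17 dB

-0.2 dB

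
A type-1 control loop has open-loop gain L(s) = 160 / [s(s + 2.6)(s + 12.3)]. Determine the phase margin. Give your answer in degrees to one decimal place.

Gain crossover: |L(jω)| = 1 at ω ≈ 3.11 rad/sec.
∠L(j3.11) = −90° − arctan(3.11/2.6) − arctan(3.11/12.3) ≈ -154.30°
PM = 180° + (-154.30°) = 25.70°

25.7°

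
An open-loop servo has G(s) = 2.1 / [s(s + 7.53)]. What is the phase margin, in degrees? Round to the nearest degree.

Gain crossover: |G(jω)| = 1 at ω ≈ 0.279 rad/s.
∠G(j0.279) = −90° − arctan(0.279/7.53) ≈ -92.12°
PM = 180° + (-92.12°) = 87.88°

88°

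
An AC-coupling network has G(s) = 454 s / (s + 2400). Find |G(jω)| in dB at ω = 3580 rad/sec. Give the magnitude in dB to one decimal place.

|j3580| = 3580
|j3580 + 2400| = √(3580² + 2400²) = 4310
|G(j3580)| = 454 × 3580 / 4310 = 377.1
20 log₁₀(377.1) = 51.53 dB

51.5 dB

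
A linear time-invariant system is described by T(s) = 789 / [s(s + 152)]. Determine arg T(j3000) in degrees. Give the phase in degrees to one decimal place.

-177.1 deg

∠(j3000 + 152) = arctan(3000/152) = 87.10°
∠(j3000) = 90.00°
∠T(j3000) = − (87.10° + 90.00°) = -177.10°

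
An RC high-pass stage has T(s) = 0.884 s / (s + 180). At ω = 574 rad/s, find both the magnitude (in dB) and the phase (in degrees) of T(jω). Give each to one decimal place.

|T| = -1.5 dB, ∠T = 17.4°

|j574| = 574
|j574 + 180| = √(574² + 180²) = 601.6
|T(j574)| = 0.884 × 574 / 601.6 = 0.8435
20 log₁₀(0.8435) = -1.48 dB
∠(j574) = 90.00°
∠(j574 + 180) = arctan(574/180) = 72.59°
∠T(j574) = 90.00° − 72.59° = 17.41°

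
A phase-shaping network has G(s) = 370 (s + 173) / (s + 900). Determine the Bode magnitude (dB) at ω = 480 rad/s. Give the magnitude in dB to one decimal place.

45.3 dB

|j480 + 173| = √(480² + 173²) = 510.2
|j480 + 900| = √(480² + 900²) = 1020
|G(j480)| = 370 × 510.2 / 1020 = 185.08
20 log₁₀(185.08) = 45.35 dB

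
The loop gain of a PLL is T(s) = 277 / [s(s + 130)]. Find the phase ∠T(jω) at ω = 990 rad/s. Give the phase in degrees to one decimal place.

-172.5°

∠(j990 + 130) = arctan(990/130) = 82.52°
∠(j990) = 90.00°
∠T(j990) = − (82.52° + 90.00°) = -172.52°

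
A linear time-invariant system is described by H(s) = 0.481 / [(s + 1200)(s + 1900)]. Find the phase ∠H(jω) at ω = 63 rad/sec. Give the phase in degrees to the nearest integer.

-5°

∠(j63 + 1200) = arctan(63/1200) = 3.01°
∠(j63 + 1900) = arctan(63/1900) = 1.90°
∠H(j63) = − (3.01° + 1.90°) = -4.90°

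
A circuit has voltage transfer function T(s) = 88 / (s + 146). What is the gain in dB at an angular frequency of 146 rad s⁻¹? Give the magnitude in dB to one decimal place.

|j146 + 146| = √(146² + 146²) = 206.5
|T(j146)| = 88 / 206.5 = 0.4262
20 log₁₀(0.4262) = -7.41 dB

-7.4 dB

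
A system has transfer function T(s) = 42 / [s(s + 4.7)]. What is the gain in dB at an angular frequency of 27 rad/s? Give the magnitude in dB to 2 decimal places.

-24.92 dB

|j27 + 4.7| = √(27² + 4.7²) = 27.41
|j27| = 27
|T(j27)| = 42 / (27.41 × 27) = 0.05676
20 log₁₀(0.05676) = -24.919 dB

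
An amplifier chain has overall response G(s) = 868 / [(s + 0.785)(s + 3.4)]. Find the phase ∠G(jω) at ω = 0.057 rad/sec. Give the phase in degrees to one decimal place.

-5.1 deg

∠(j0.057 + 0.785) = arctan(0.057/0.785) = 4.15°
∠(j0.057 + 3.4) = arctan(0.057/3.4) = 0.96°
∠G(j0.057) = − (4.15° + 0.96°) = -5.11°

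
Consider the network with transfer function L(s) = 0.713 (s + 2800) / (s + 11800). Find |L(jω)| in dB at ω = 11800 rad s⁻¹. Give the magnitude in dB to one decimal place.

|j11800 + 2800| = √(11800² + 2800²) = 1.213e+04
|j11800 + 11800| = √(11800² + 11800²) = 1.669e+04
|L(j11800)| = 0.713 × 1.213e+04 / 1.669e+04 = 0.51817
20 log₁₀(0.51817) = -5.71 dB

-5.7 dB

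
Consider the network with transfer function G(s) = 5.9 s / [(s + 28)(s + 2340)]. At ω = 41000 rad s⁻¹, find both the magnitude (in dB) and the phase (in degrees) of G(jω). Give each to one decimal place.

|G| = -76.9 dB, ∠G = -86.7 deg

|j41000| = 4.1e+04
|j41000 + 28| = √(41000² + 28²) = 4.1e+04
|j41000 + 2340| = √(41000² + 2340²) = 4.107e+04
|G(j41000)| = 5.9 × 4.1e+04 / (4.1e+04 × 4.107e+04) = 0.00014367
20 log₁₀(0.00014367) = -76.85 dB
∠(j41000) = 90.00°
∠(j41000 + 28) = arctan(41000/28) = 89.96°
∠(j41000 + 2340) = arctan(41000/2340) = 86.73°
∠G(j41000) = 90.00° − (89.96° + 86.73°) = -86.69°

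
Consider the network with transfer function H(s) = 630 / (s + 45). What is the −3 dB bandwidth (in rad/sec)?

45 rad/sec

For a single-pole low-pass, the −3 dB point is at the pole: ω = 45 rad/sec.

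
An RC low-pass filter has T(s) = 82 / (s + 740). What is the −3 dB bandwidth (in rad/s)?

740 rad/s

For a single-pole low-pass, the −3 dB point is at the pole: ω = 740 rad/s.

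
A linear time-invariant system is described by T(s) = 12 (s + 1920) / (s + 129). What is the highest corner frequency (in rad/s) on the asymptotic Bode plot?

Break frequencies occur at each pole and zero magnitude: 129 rad/s, 1920 rad/s.
The highest is 1920 rad/s.

1920 rad/s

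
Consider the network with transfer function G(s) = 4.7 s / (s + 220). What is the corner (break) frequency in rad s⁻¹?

220 rad s⁻¹

The single real pole at s = −220 gives a corner at ω = 220 rad s⁻¹.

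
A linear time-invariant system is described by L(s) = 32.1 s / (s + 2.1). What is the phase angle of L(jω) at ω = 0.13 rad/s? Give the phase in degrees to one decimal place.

∠(j0.13) = 90.00°
∠(j0.13 + 2.1) = arctan(0.13/2.1) = 3.54°
∠L(j0.13) = 90.00° − 3.54° = 86.46°

86.5°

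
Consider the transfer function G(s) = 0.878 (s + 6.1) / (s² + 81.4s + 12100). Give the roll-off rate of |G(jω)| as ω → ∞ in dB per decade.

-20 dB/decade

With 1 zero and 2 poles, the high-frequency asymptotic slope is 20 × (1 − 2) = -20 dB/decade.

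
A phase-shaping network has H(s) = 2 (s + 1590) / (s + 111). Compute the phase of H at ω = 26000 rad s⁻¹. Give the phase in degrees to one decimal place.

-3.3 deg

∠(j26000 + 1590) = arctan(26000/1590) = 86.50°
∠(j26000 + 111) = arctan(26000/111) = 89.76°
∠H(j26000) = 86.50° − 89.76° = -3.25°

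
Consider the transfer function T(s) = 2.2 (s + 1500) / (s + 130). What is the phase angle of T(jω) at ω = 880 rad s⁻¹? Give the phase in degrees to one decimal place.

∠(j880 + 1500) = arctan(880/1500) = 30.40°
∠(j880 + 130) = arctan(880/130) = 81.60°
∠T(j880) = 30.40° − 81.60° = -51.20°

-51.2 deg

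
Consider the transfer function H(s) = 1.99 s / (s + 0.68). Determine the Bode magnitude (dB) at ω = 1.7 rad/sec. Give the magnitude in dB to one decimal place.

5.3 dB

|j1.7| = 1.7
|j1.7 + 0.68| = √(1.7² + 0.68²) = 1.831
|H(j1.7)| = 1.99 × 1.7 / 1.831 = 1.8477
20 log₁₀(1.8477) = 5.33 dB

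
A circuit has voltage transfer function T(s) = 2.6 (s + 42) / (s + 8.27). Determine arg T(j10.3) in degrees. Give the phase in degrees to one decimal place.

∠(j10.3 + 42) = arctan(10.3/42) = 13.78°
∠(j10.3 + 8.27) = arctan(10.3/8.27) = 51.24°
∠T(j10.3) = 13.78° − 51.24° = -37.46°

-37.5°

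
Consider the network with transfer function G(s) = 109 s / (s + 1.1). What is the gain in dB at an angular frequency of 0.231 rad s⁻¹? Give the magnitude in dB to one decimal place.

27.0 dB

|j0.231| = 0.231
|j0.231 + 1.1| = √(0.231² + 1.1²) = 1.124
|G(j0.231)| = 109 × 0.231 / 1.124 = 22.401
20 log₁₀(22.401) = 27.01 dB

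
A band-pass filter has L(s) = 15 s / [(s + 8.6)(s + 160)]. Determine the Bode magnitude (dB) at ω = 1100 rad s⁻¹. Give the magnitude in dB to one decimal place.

|j1100| = 1100
|j1100 + 8.6| = √(1100² + 8.6²) = 1100
|j1100 + 160| = √(1100² + 160²) = 1112
|L(j1100)| = 15 × 1100 / (1100 × 1112) = 0.013494
20 log₁₀(0.013494) = -37.40 dB

-37.4 dB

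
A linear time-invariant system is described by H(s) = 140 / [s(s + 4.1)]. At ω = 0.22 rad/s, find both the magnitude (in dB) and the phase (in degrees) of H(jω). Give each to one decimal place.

|H| = 43.8 dB, ∠H = -93.1°

|j0.22 + 4.1| = √(0.22² + 4.1²) = 4.106
|j0.22| = 0.22
|H(j0.22)| = 140 / (4.106 × 0.22) = 154.99
20 log₁₀(154.99) = 43.81 dB
∠(j0.22 + 4.1) = arctan(0.22/4.1) = 3.07°
∠(j0.22) = 90.00°
∠H(j0.22) = − (3.07° + 90.00°) = -93.07°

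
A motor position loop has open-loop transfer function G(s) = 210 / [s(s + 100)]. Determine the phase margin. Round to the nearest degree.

Gain crossover: |G(jω)| = 1 at ω ≈ 2.1 rad/s.
∠G(j2.1) = −90° − arctan(2.1/100) ≈ -91.20°
PM = 180° + (-91.20°) = 88.80°

89°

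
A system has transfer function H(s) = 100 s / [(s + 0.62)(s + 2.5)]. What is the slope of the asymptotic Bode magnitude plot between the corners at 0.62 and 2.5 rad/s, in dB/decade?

0 dB/decade

In this band the factors already past their corner are: 1 differentiator zero, pole at 0.62; net slope = 0 dB/decade.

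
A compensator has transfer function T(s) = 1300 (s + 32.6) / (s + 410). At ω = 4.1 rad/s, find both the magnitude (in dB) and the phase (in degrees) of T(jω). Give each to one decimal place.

|j4.1 + 32.6| = √(4.1² + 32.6²) = 32.86
|j4.1 + 410| = √(4.1² + 410²) = 410
|T(j4.1)| = 1300 × 32.86 / 410 = 104.17
20 log₁₀(104.17) = 40.36 dB
∠(j4.1 + 32.6) = arctan(4.1/32.6) = 7.17°
∠(j4.1 + 410) = arctan(4.1/410) = 0.57°
∠T(j4.1) = 7.17° − 0.57° = 6.60°

|T| = 40.4 dB, ∠T = 6.6°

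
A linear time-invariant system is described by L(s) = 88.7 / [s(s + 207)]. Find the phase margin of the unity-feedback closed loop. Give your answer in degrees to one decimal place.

89.9°

Gain crossover: |L(jω)| = 1 at ω ≈ 0.429 rad/s.
∠L(j0.429) = −90° − arctan(0.429/207) ≈ -90.12°
PM = 180° + (-90.12°) = 89.88°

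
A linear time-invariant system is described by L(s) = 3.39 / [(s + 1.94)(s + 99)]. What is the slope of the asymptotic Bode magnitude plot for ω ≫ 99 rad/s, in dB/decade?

-40 dB/decade

With 0 zeros and 2 poles, the high-frequency asymptotic slope is 20 × (0 − 2) = -40 dB/decade.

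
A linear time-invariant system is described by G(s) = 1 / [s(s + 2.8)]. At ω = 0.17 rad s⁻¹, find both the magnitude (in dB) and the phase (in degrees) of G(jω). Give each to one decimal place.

|j0.17 + 2.8| = √(0.17² + 2.8²) = 2.805
|j0.17| = 0.17
|G(j0.17)| = 1 / (2.805 × 0.17) = 2.097
20 log₁₀(2.097) = 6.43 dB
∠(j0.17 + 2.8) = arctan(0.17/2.8) = 3.47°
∠(j0.17) = 90.00°
∠G(j0.17) = − (3.47° + 90.00°) = -93.47°

|G| = 6.4 dB, ∠G = -93.5 deg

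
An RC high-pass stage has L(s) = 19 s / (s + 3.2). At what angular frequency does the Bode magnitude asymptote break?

3.2 rad/s

The single real pole at s = −3.2 gives a corner at ω = 3.2 rad/s.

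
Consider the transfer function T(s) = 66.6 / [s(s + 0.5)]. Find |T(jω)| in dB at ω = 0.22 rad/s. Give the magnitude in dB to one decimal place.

54.9 dB

|j0.22 + 0.5| = √(0.22² + 0.5²) = 0.5463
|j0.22| = 0.22
|T(j0.22)| = 66.6 / (0.5463 × 0.22) = 554.18
20 log₁₀(554.18) = 54.87 dB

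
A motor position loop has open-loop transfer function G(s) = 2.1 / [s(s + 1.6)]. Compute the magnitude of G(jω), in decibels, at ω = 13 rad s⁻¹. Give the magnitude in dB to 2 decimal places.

-38.18 dB

|j13 + 1.6| = √(13² + 1.6²) = 13.1
|j13| = 13
|G(j13)| = 2.1 / (13.1 × 13) = 0.012333
20 log₁₀(0.012333) = -38.179 dB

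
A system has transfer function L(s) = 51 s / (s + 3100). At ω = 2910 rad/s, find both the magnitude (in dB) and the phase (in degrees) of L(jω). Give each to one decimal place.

|L| = 30.9 dB, ∠L = 46.8°

|j2910| = 2910
|j2910 + 3100| = √(2910² + 3100²) = 4252
|L(j2910)| = 51 × 2910 / 4252 = 34.905
20 log₁₀(34.905) = 30.86 dB
∠(j2910) = 90.00°
∠(j2910 + 3100) = arctan(2910/3100) = 43.19°
∠L(j2910) = 90.00° − 43.19° = 46.81°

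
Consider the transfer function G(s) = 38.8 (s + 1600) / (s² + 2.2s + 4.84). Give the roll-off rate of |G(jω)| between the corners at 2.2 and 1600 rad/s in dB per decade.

In this band the factors already past their corner are: complex pole pair at ωₙ ≈ 2.2; net slope = -40 dB/decade.

-40 dB/decade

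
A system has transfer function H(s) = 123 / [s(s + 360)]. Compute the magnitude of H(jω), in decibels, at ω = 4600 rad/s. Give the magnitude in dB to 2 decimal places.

-104.74 dB

|j4600 + 360| = √(4600² + 360²) = 4614
|j4600| = 4600
|H(j4600)| = 123 / (4614 × 4600) = 5.7951e-06
20 log₁₀(5.7951e-06) = -104.739 dB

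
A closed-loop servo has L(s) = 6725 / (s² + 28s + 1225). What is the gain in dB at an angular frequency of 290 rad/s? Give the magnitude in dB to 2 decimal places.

|(j290)² + 28(j290) + 1225| = |-82875 + j8120| = 8.327e+04
|L(j290)| = 6725 / 8.327e+04 = 0.08076
20 log₁₀(0.08076) = -21.856 dB

-21.86 dB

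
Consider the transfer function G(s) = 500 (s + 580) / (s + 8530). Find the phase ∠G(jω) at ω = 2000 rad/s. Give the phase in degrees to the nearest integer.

∠(j2000 + 580) = arctan(2000/580) = 73.83°
∠(j2000 + 8530) = arctan(2000/8530) = 13.20°
∠G(j2000) = 73.83° − 13.20° = 60.63°

61°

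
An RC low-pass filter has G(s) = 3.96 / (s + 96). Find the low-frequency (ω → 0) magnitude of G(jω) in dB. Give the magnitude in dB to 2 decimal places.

-27.69 dB

G(0) = 3.96 / 96 = 0.04125
20 log₁₀(0.04125) = -27.692 dB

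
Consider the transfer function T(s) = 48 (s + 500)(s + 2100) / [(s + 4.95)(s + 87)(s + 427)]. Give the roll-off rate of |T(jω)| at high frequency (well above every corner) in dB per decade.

-20 dB/decade

With 2 zeros and 3 poles, the high-frequency asymptotic slope is 20 × (2 − 3) = -20 dB/decade.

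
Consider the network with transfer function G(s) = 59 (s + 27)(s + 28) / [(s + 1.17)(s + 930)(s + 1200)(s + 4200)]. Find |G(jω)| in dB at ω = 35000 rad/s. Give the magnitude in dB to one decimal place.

-146.4 dB

|j35000 + 27| = √(35000² + 27²) = 3.5e+04
|j35000 + 28| = √(35000² + 28²) = 3.5e+04
|j35000 + 1.17| = √(35000² + 1.17²) = 3.5e+04
|j35000 + 930| = √(35000² + 930²) = 3.501e+04
|j35000 + 1200| = √(35000² + 1200²) = 3.502e+04
|j35000 + 4200| = √(35000² + 4200²) = 3.525e+04
|G(j35000)| = 59 × 3.5e+04 × 3.5e+04 / (3.5e+04 × 3.501e+04 × 3.502e+04 × 3.525e+04) = 4.7775e-08
20 log₁₀(4.7775e-08) = -146.42 dB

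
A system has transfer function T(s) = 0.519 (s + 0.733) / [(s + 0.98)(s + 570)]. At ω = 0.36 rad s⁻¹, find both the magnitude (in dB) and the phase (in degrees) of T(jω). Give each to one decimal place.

|T| = -62.9 dB, ∠T = 6.0°

|j0.36 + 0.733| = √(0.36² + 0.733²) = 0.8166
|j0.36 + 0.98| = √(0.36² + 0.98²) = 1.044
|j0.36 + 570| = √(0.36² + 570²) = 570
|T(j0.36)| = 0.519 × 0.8166 / (1.044 × 570) = 0.00071221
20 log₁₀(0.00071221) = -62.95 dB
∠(j0.36 + 0.733) = arctan(0.36/0.733) = 26.16°
∠(j0.36 + 0.98) = arctan(0.36/0.98) = 20.17°
∠(j0.36 + 570) = arctan(0.36/570) = 0.04°
∠T(j0.36) = 26.16° − (20.17° + 0.04°) = 5.95°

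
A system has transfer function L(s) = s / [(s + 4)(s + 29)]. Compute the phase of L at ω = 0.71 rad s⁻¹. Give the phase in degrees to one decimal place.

78.5°

∠(j0.71) = 90.00°
∠(j0.71 + 4) = arctan(0.71/4) = 10.07°
∠(j0.71 + 29) = arctan(0.71/29) = 1.40°
∠L(j0.71) = 90.00° − (10.07° + 1.40°) = 78.53°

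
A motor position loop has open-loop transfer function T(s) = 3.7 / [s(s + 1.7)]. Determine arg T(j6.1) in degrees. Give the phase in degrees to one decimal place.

∠(j6.1 + 1.7) = arctan(6.1/1.7) = 74.43°
∠(j6.1) = 90.00°
∠T(j6.1) = − (74.43° + 90.00°) = -164.43°

-164.4 deg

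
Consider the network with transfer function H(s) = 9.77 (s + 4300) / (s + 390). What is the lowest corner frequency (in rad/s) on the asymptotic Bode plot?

Break frequencies occur at each pole and zero magnitude: 390 rad/s, 4300 rad/s.
The lowest is 390 rad/s.

390 rad/s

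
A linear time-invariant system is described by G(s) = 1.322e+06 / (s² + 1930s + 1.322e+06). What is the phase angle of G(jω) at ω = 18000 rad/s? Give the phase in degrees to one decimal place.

∠[(j18000)² + 1930(j18000) + 1.322e+06] = ∠[-3.2268e+08 + j3.474e+07] = 173.86°
∠G(j18000) = −173.86° = -173.86°

-173.9°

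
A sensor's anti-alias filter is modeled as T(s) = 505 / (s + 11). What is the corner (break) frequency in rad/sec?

The single real pole at s = −11 gives a corner at ω = 11 rad/sec.

11 rad/sec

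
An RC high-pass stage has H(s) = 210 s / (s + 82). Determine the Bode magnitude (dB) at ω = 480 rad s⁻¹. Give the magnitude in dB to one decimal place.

46.3 dB

|j480| = 480
|j480 + 82| = √(480² + 82²) = 487
|H(j480)| = 210 × 480 / 487 = 207
20 log₁₀(207) = 46.32 dB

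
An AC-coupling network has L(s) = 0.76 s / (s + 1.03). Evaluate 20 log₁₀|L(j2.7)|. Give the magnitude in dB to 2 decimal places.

-2.97 dB

|j2.7| = 2.7
|j2.7 + 1.03| = √(2.7² + 1.03²) = 2.89
|L(j2.7)| = 0.76 × 2.7 / 2.89 = 0.71009
20 log₁₀(0.71009) = -2.974 dB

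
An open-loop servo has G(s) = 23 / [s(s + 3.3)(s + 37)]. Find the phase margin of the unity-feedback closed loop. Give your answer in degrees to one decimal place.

Gain crossover: |G(jω)| = 1 at ω ≈ 0.188 rad/s.
∠G(j0.188) = −90° − arctan(0.188/3.3) − arctan(0.188/37) ≈ -93.55°
PM = 180° + (-93.55°) = 86.45°

86.4°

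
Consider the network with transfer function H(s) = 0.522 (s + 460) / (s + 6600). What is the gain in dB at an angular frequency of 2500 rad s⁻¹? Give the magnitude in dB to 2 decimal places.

-14.52 dB

|j2500 + 460| = √(2500² + 460²) = 2542
|j2500 + 6600| = √(2500² + 6600²) = 7058
|H(j2500)| = 0.522 × 2542 / 7058 = 0.18801
20 log₁₀(0.18801) = -14.516 dB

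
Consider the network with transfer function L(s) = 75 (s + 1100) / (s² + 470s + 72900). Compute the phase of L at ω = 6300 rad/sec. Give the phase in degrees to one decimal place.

-95.6°

∠(j6300 + 1100) = arctan(6300/1100) = 80.10°
∠[(j6300)² + 470(j6300) + 72900] = ∠[-3.9617e+07 + j2.961e+06] = 175.73°
∠L(j6300) = 80.10° − 175.73° = -95.63°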